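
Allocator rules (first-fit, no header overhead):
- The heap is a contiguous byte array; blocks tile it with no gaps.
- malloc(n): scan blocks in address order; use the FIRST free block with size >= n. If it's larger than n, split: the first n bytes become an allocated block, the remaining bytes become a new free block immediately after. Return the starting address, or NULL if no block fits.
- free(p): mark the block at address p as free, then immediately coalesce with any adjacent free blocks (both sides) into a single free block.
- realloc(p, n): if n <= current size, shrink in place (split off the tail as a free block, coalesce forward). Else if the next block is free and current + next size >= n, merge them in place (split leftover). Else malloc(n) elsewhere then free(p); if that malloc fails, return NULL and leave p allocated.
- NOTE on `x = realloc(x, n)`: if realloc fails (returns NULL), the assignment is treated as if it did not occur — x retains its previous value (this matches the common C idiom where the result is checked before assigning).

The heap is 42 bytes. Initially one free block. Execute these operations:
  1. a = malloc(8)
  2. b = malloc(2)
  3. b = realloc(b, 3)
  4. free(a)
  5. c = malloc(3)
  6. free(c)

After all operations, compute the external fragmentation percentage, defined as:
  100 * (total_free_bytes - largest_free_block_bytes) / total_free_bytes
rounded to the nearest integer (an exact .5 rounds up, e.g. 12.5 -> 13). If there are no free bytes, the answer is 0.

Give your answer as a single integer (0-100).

Op 1: a = malloc(8) -> a = 0; heap: [0-7 ALLOC][8-41 FREE]
Op 2: b = malloc(2) -> b = 8; heap: [0-7 ALLOC][8-9 ALLOC][10-41 FREE]
Op 3: b = realloc(b, 3) -> b = 8; heap: [0-7 ALLOC][8-10 ALLOC][11-41 FREE]
Op 4: free(a) -> (freed a); heap: [0-7 FREE][8-10 ALLOC][11-41 FREE]
Op 5: c = malloc(3) -> c = 0; heap: [0-2 ALLOC][3-7 FREE][8-10 ALLOC][11-41 FREE]
Op 6: free(c) -> (freed c); heap: [0-7 FREE][8-10 ALLOC][11-41 FREE]
Free blocks: [8 31] total_free=39 largest=31 -> 100*(39-31)/39 = 800/39 ≈ 20.513 -> rounds to 21

Answer: 21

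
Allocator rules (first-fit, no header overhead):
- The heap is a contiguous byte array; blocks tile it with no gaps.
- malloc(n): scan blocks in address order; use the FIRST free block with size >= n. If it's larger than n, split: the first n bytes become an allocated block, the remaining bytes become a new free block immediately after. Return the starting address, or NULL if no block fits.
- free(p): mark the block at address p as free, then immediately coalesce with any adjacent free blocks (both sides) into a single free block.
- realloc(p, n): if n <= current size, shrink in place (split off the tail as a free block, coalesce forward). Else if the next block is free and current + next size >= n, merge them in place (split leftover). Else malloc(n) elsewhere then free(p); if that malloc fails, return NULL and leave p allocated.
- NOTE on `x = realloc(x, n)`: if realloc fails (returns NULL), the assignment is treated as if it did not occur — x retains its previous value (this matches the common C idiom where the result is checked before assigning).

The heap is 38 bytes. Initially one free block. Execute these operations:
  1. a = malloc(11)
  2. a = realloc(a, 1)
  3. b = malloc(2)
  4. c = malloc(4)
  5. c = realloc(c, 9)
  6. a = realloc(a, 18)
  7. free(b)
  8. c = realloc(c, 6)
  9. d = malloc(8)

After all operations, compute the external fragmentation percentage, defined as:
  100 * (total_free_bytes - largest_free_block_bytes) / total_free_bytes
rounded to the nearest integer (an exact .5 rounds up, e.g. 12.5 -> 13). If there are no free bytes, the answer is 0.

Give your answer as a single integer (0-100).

Op 1: a = malloc(11) -> a = 0; heap: [0-10 ALLOC][11-37 FREE]
Op 2: a = realloc(a, 1) -> a = 0; heap: [0-0 ALLOC][1-37 FREE]
Op 3: b = malloc(2) -> b = 1; heap: [0-0 ALLOC][1-2 ALLOC][3-37 FREE]
Op 4: c = malloc(4) -> c = 3; heap: [0-0 ALLOC][1-2 ALLOC][3-6 ALLOC][7-37 FREE]
Op 5: c = realloc(c, 9) -> c = 3; heap: [0-0 ALLOC][1-2 ALLOC][3-11 ALLOC][12-37 FREE]
Op 6: a = realloc(a, 18) -> a = 12; heap: [0-0 FREE][1-2 ALLOC][3-11 ALLOC][12-29 ALLOC][30-37 FREE]
Op 7: free(b) -> (freed b); heap: [0-2 FREE][3-11 ALLOC][12-29 ALLOC][30-37 FREE]
Op 8: c = realloc(c, 6) -> c = 3; heap: [0-2 FREE][3-8 ALLOC][9-11 FREE][12-29 ALLOC][30-37 FREE]
Op 9: d = malloc(8) -> d = 30; heap: [0-2 FREE][3-8 ALLOC][9-11 FREE][12-29 ALLOC][30-37 ALLOC]
Free blocks: [3 3] total_free=6 largest=3 -> 100*(6-3)/6 = 300/6 = 50

Answer: 50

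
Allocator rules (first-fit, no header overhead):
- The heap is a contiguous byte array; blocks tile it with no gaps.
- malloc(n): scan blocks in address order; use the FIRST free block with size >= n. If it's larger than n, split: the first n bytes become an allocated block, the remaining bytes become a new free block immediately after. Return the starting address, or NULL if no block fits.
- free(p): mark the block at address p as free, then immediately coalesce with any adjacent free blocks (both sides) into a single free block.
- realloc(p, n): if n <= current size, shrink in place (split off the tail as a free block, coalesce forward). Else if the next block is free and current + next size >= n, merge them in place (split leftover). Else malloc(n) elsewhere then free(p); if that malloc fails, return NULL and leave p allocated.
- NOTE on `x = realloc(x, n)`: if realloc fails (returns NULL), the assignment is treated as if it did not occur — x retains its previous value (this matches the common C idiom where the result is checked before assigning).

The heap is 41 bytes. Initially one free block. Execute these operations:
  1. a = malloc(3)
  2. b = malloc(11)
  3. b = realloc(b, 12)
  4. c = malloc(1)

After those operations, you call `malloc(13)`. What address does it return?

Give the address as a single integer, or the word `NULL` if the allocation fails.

Answer: 16

Derivation:
Op 1: a = malloc(3) -> a = 0; heap: [0-2 ALLOC][3-40 FREE]
Op 2: b = malloc(11) -> b = 3; heap: [0-2 ALLOC][3-13 ALLOC][14-40 FREE]
Op 3: b = realloc(b, 12) -> b = 3; heap: [0-2 ALLOC][3-14 ALLOC][15-40 FREE]
Op 4: c = malloc(1) -> c = 15; heap: [0-2 ALLOC][3-14 ALLOC][15-15 ALLOC][16-40 FREE]
malloc(13): first-fit scan over [0-2 ALLOC][3-14 ALLOC][15-15 ALLOC][16-40 FREE] -> 16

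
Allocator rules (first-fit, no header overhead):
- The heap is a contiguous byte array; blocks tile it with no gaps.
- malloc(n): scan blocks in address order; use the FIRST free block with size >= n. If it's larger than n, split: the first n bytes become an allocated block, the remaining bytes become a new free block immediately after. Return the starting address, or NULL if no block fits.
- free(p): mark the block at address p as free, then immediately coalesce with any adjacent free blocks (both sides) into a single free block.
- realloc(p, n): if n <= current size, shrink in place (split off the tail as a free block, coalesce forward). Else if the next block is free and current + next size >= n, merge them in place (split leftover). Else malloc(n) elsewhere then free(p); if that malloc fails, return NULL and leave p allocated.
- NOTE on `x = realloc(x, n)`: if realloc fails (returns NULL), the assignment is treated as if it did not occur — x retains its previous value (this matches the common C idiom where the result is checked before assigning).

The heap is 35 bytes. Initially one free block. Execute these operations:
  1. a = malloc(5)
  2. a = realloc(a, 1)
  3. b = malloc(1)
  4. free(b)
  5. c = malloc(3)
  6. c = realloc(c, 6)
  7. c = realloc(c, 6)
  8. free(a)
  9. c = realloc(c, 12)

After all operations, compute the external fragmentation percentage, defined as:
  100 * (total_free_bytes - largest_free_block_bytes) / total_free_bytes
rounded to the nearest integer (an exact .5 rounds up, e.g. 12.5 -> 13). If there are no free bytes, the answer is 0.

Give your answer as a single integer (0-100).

Answer: 4

Derivation:
Op 1: a = malloc(5) -> a = 0; heap: [0-4 ALLOC][5-34 FREE]
Op 2: a = realloc(a, 1) -> a = 0; heap: [0-0 ALLOC][1-34 FREE]
Op 3: b = malloc(1) -> b = 1; heap: [0-0 ALLOC][1-1 ALLOC][2-34 FREE]
Op 4: free(b) -> (freed b); heap: [0-0 ALLOC][1-34 FREE]
Op 5: c = malloc(3) -> c = 1; heap: [0-0 ALLOC][1-3 ALLOC][4-34 FREE]
Op 6: c = realloc(c, 6) -> c = 1; heap: [0-0 ALLOC][1-6 ALLOC][7-34 FREE]
Op 7: c = realloc(c, 6) -> c = 1; heap: [0-0 ALLOC][1-6 ALLOC][7-34 FREE]
Op 8: free(a) -> (freed a); heap: [0-0 FREE][1-6 ALLOC][7-34 FREE]
Op 9: c = realloc(c, 12) -> c = 1; heap: [0-0 FREE][1-12 ALLOC][13-34 FREE]
Free blocks: [1 22] total_free=23 largest=22 -> 100*(23-22)/23 = 100/23 ≈ 4.348 -> rounds to 4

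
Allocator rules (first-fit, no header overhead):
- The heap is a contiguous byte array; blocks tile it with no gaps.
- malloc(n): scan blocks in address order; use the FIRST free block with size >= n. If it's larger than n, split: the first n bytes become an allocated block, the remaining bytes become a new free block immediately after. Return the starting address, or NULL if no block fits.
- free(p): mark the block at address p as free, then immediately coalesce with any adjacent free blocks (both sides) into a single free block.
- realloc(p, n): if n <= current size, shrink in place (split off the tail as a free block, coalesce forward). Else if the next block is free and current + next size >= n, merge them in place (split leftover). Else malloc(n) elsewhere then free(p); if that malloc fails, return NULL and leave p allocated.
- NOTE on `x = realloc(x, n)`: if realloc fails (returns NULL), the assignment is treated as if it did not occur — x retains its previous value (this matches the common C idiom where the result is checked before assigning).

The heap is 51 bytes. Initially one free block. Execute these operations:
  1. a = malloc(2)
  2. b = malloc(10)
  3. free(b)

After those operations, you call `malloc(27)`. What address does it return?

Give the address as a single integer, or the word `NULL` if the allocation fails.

Op 1: a = malloc(2) -> a = 0; heap: [0-1 ALLOC][2-50 FREE]
Op 2: b = malloc(10) -> b = 2; heap: [0-1 ALLOC][2-11 ALLOC][12-50 FREE]
Op 3: free(b) -> (freed b); heap: [0-1 ALLOC][2-50 FREE]
malloc(27): first-fit scan over [0-1 ALLOC][2-50 FREE] -> 2

Answer: 2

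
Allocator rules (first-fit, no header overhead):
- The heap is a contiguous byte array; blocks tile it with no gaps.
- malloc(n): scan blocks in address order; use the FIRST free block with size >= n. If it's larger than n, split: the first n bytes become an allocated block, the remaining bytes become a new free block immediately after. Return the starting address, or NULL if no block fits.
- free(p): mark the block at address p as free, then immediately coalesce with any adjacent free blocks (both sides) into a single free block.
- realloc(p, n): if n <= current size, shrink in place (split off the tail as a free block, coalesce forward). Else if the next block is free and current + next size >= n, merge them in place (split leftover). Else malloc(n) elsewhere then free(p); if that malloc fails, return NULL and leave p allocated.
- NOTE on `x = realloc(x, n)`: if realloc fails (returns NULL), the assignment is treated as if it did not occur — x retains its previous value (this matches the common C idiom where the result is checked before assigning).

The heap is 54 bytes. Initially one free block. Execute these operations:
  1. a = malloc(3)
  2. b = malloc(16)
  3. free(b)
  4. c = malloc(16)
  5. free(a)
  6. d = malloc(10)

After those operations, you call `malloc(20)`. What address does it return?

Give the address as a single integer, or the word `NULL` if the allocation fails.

Answer: 29

Derivation:
Op 1: a = malloc(3) -> a = 0; heap: [0-2 ALLOC][3-53 FREE]
Op 2: b = malloc(16) -> b = 3; heap: [0-2 ALLOC][3-18 ALLOC][19-53 FREE]
Op 3: free(b) -> (freed b); heap: [0-2 ALLOC][3-53 FREE]
Op 4: c = malloc(16) -> c = 3; heap: [0-2 ALLOC][3-18 ALLOC][19-53 FREE]
Op 5: free(a) -> (freed a); heap: [0-2 FREE][3-18 ALLOC][19-53 FREE]
Op 6: d = malloc(10) -> d = 19; heap: [0-2 FREE][3-18 ALLOC][19-28 ALLOC][29-53 FREE]
malloc(20): first-fit scan over [0-2 FREE][3-18 ALLOC][19-28 ALLOC][29-53 FREE] -> 29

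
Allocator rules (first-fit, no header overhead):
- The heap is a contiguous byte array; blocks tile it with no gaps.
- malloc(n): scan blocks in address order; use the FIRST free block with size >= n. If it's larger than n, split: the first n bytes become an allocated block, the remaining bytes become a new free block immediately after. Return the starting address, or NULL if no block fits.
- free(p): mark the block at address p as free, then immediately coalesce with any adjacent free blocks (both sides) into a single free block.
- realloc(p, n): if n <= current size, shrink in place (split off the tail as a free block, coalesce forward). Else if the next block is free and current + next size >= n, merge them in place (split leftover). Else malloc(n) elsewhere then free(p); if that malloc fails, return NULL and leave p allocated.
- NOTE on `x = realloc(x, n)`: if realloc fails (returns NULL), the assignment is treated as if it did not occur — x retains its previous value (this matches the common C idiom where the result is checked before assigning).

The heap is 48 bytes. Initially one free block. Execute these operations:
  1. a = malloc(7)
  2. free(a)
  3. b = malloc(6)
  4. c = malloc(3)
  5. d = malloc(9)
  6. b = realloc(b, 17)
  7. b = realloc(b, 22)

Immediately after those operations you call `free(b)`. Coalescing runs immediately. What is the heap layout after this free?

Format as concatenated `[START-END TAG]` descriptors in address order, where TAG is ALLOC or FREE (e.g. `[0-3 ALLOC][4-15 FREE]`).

Op 1: a = malloc(7) -> a = 0; heap: [0-6 ALLOC][7-47 FREE]
Op 2: free(a) -> (freed a); heap: [0-47 FREE]
Op 3: b = malloc(6) -> b = 0; heap: [0-5 ALLOC][6-47 FREE]
Op 4: c = malloc(3) -> c = 6; heap: [0-5 ALLOC][6-8 ALLOC][9-47 FREE]
Op 5: d = malloc(9) -> d = 9; heap: [0-5 ALLOC][6-8 ALLOC][9-17 ALLOC][18-47 FREE]
Op 6: b = realloc(b, 17) -> b = 18; heap: [0-5 FREE][6-8 ALLOC][9-17 ALLOC][18-34 ALLOC][35-47 FREE]
Op 7: b = realloc(b, 22) -> b = 18; heap: [0-5 FREE][6-8 ALLOC][9-17 ALLOC][18-39 ALLOC][40-47 FREE]
free(b): b = 18 -> block [18-39 ALLOC]; mark free, coalesce with adjacent free neighbors -> [0-5 FREE][6-8 ALLOC][9-17 ALLOC][18-47 FREE]

Answer: [0-5 FREE][6-8 ALLOC][9-17 ALLOC][18-47 FREE]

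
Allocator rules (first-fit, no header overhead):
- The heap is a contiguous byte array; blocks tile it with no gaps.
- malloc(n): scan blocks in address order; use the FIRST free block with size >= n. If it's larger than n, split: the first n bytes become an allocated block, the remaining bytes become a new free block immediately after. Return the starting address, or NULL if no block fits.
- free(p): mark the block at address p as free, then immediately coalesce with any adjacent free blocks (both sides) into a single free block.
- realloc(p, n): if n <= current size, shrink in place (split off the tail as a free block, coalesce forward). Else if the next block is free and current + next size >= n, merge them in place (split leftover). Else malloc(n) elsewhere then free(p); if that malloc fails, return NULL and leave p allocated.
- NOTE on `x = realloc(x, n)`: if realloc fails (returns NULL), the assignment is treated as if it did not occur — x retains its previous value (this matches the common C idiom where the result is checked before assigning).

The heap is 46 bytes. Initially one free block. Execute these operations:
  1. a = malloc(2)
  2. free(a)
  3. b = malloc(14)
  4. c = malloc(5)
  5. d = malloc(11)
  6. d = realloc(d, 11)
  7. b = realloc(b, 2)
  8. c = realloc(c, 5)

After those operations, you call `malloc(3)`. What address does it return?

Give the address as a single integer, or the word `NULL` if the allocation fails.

Answer: 2

Derivation:
Op 1: a = malloc(2) -> a = 0; heap: [0-1 ALLOC][2-45 FREE]
Op 2: free(a) -> (freed a); heap: [0-45 FREE]
Op 3: b = malloc(14) -> b = 0; heap: [0-13 ALLOC][14-45 FREE]
Op 4: c = malloc(5) -> c = 14; heap: [0-13 ALLOC][14-18 ALLOC][19-45 FREE]
Op 5: d = malloc(11) -> d = 19; heap: [0-13 ALLOC][14-18 ALLOC][19-29 ALLOC][30-45 FREE]
Op 6: d = realloc(d, 11) -> d = 19; heap: [0-13 ALLOC][14-18 ALLOC][19-29 ALLOC][30-45 FREE]
Op 7: b = realloc(b, 2) -> b = 0; heap: [0-1 ALLOC][2-13 FREE][14-18 ALLOC][19-29 ALLOC][30-45 FREE]
Op 8: c = realloc(c, 5) -> c = 14; heap: [0-1 ALLOC][2-13 FREE][14-18 ALLOC][19-29 ALLOC][30-45 FREE]
malloc(3): first-fit scan over [0-1 ALLOC][2-13 FREE][14-18 ALLOC][19-29 ALLOC][30-45 FREE] -> 2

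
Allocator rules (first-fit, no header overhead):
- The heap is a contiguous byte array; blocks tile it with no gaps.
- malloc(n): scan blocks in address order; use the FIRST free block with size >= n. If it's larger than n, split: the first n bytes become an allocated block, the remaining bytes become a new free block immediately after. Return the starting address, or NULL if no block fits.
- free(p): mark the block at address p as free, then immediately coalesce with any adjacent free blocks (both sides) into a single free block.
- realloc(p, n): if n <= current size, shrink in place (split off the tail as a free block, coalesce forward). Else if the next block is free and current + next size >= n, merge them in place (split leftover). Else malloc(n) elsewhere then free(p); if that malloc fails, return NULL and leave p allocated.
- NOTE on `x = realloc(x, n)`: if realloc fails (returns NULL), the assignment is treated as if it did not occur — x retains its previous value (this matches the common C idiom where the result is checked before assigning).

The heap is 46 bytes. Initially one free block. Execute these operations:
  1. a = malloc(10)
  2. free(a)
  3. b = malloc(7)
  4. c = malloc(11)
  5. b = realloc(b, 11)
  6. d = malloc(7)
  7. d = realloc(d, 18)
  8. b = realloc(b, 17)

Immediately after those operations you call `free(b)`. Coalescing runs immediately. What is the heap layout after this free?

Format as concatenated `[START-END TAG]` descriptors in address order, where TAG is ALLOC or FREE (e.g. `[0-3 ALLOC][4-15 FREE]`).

Answer: [0-6 ALLOC][7-17 ALLOC][18-45 FREE]

Derivation:
Op 1: a = malloc(10) -> a = 0; heap: [0-9 ALLOC][10-45 FREE]
Op 2: free(a) -> (freed a); heap: [0-45 FREE]
Op 3: b = malloc(7) -> b = 0; heap: [0-6 ALLOC][7-45 FREE]
Op 4: c = malloc(11) -> c = 7; heap: [0-6 ALLOC][7-17 ALLOC][18-45 FREE]
Op 5: b = realloc(b, 11) -> b = 18; heap: [0-6 FREE][7-17 ALLOC][18-28 ALLOC][29-45 FREE]
Op 6: d = malloc(7) -> d = 0; heap: [0-6 ALLOC][7-17 ALLOC][18-28 ALLOC][29-45 FREE]
Op 7: d = realloc(d, 18) -> NULL (d unchanged); heap: [0-6 ALLOC][7-17 ALLOC][18-28 ALLOC][29-45 FREE]
Op 8: b = realloc(b, 17) -> b = 18; heap: [0-6 ALLOC][7-17 ALLOC][18-34 ALLOC][35-45 FREE]
free(b): b = 18 -> block [18-34 ALLOC]; mark free, coalesce with adjacent free neighbors -> [0-6 ALLOC][7-17 ALLOC][18-45 FREE]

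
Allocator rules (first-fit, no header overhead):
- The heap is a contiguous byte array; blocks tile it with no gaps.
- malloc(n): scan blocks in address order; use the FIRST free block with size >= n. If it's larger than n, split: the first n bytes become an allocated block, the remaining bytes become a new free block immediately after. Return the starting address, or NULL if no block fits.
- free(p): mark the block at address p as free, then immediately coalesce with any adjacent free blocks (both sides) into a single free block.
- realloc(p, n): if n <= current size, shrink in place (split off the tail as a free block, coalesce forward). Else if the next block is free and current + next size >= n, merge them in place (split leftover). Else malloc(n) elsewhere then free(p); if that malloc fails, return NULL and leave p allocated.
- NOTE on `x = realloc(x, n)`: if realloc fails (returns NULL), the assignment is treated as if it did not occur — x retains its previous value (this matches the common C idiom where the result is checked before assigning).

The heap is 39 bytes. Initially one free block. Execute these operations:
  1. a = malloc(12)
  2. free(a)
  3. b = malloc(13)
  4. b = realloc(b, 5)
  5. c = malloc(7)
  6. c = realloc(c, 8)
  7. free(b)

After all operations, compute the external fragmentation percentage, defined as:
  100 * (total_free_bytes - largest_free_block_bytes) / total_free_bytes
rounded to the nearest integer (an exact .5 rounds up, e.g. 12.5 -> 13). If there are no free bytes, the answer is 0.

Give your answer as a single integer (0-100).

Answer: 16

Derivation:
Op 1: a = malloc(12) -> a = 0; heap: [0-11 ALLOC][12-38 FREE]
Op 2: free(a) -> (freed a); heap: [0-38 FREE]
Op 3: b = malloc(13) -> b = 0; heap: [0-12 ALLOC][13-38 FREE]
Op 4: b = realloc(b, 5) -> b = 0; heap: [0-4 ALLOC][5-38 FREE]
Op 5: c = malloc(7) -> c = 5; heap: [0-4 ALLOC][5-11 ALLOC][12-38 FREE]
Op 6: c = realloc(c, 8) -> c = 5; heap: [0-4 ALLOC][5-12 ALLOC][13-38 FREE]
Op 7: free(b) -> (freed b); heap: [0-4 FREE][5-12 ALLOC][13-38 FREE]
Free blocks: [5 26] total_free=31 largest=26 -> 100*(31-26)/31 = 500/31 ≈ 16.129 -> rounds to 16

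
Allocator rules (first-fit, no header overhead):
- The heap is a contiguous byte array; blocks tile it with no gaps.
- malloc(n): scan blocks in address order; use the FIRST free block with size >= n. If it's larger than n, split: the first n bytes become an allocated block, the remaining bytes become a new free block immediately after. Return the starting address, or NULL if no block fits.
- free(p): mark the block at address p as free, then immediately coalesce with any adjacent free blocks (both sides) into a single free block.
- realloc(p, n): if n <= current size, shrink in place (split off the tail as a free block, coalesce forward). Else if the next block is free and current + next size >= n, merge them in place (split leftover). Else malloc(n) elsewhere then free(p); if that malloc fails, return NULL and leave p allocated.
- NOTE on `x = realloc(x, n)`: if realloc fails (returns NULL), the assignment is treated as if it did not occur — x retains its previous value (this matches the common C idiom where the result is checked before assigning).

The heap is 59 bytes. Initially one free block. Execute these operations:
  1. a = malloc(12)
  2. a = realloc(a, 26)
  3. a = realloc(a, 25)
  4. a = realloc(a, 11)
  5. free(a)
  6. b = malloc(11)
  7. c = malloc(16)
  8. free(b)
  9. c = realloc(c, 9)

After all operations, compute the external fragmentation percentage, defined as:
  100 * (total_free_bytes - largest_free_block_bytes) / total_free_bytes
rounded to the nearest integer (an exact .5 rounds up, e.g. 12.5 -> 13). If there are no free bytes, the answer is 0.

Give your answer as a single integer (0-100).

Op 1: a = malloc(12) -> a = 0; heap: [0-11 ALLOC][12-58 FREE]
Op 2: a = realloc(a, 26) -> a = 0; heap: [0-25 ALLOC][26-58 FREE]
Op 3: a = realloc(a, 25) -> a = 0; heap: [0-24 ALLOC][25-58 FREE]
Op 4: a = realloc(a, 11) -> a = 0; heap: [0-10 ALLOC][11-58 FREE]
Op 5: free(a) -> (freed a); heap: [0-58 FREE]
Op 6: b = malloc(11) -> b = 0; heap: [0-10 ALLOC][11-58 FREE]
Op 7: c = malloc(16) -> c = 11; heap: [0-10 ALLOC][11-26 ALLOC][27-58 FREE]
Op 8: free(b) -> (freed b); heap: [0-10 FREE][11-26 ALLOC][27-58 FREE]
Op 9: c = realloc(c, 9) -> c = 11; heap: [0-10 FREE][11-19 ALLOC][20-58 FREE]
Free blocks: [11 39] total_free=50 largest=39 -> 100*(50-39)/50 = 1100/50 = 22

Answer: 22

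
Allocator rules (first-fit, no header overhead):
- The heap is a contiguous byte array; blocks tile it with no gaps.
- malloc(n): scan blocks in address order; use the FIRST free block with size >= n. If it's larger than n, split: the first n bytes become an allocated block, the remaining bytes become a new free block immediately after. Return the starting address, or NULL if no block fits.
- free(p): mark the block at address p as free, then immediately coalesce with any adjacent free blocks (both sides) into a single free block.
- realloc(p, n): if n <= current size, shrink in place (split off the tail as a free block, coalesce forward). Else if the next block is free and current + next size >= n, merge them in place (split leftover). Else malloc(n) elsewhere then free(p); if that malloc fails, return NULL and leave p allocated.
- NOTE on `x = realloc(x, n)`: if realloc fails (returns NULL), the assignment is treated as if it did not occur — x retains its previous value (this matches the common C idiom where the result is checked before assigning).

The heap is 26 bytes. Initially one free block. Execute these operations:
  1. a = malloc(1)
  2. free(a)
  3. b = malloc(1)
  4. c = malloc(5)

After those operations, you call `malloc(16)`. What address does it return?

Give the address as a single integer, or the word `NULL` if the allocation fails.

Op 1: a = malloc(1) -> a = 0; heap: [0-0 ALLOC][1-25 FREE]
Op 2: free(a) -> (freed a); heap: [0-25 FREE]
Op 3: b = malloc(1) -> b = 0; heap: [0-0 ALLOC][1-25 FREE]
Op 4: c = malloc(5) -> c = 1; heap: [0-0 ALLOC][1-5 ALLOC][6-25 FREE]
malloc(16): first-fit scan over [0-0 ALLOC][1-5 ALLOC][6-25 FREE] -> 6

Answer: 6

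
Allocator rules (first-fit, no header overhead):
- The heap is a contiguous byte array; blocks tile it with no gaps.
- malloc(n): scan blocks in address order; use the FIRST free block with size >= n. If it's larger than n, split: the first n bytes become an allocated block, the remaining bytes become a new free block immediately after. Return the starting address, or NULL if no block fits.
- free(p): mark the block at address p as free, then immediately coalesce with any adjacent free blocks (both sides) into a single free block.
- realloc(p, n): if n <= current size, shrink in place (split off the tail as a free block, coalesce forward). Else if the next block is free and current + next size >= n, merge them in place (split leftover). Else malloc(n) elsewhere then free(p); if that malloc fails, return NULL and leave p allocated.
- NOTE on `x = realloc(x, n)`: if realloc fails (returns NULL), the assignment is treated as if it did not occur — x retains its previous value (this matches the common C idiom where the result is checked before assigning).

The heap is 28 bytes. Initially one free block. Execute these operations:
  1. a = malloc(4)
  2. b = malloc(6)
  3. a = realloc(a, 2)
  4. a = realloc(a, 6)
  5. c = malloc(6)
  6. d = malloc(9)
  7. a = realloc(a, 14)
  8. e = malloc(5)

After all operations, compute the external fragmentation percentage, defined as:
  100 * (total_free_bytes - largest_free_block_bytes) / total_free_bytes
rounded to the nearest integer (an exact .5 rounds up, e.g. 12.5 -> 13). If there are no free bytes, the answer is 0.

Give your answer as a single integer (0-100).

Answer: 20

Derivation:
Op 1: a = malloc(4) -> a = 0; heap: [0-3 ALLOC][4-27 FREE]
Op 2: b = malloc(6) -> b = 4; heap: [0-3 ALLOC][4-9 ALLOC][10-27 FREE]
Op 3: a = realloc(a, 2) -> a = 0; heap: [0-1 ALLOC][2-3 FREE][4-9 ALLOC][10-27 FREE]
Op 4: a = realloc(a, 6) -> a = 10; heap: [0-3 FREE][4-9 ALLOC][10-15 ALLOC][16-27 FREE]
Op 5: c = malloc(6) -> c = 16; heap: [0-3 FREE][4-9 ALLOC][10-15 ALLOC][16-21 ALLOC][22-27 FREE]
Op 6: d = malloc(9) -> d = NULL; heap: [0-3 FREE][4-9 ALLOC][10-15 ALLOC][16-21 ALLOC][22-27 FREE]
Op 7: a = realloc(a, 14) -> NULL (a unchanged); heap: [0-3 FREE][4-9 ALLOC][10-15 ALLOC][16-21 ALLOC][22-27 FREE]
Op 8: e = malloc(5) -> e = 22; heap: [0-3 FREE][4-9 ALLOC][10-15 ALLOC][16-21 ALLOC][22-26 ALLOC][27-27 FREE]
Free blocks: [4 1] total_free=5 largest=4 -> 100*(5-4)/5 = 100/5 = 20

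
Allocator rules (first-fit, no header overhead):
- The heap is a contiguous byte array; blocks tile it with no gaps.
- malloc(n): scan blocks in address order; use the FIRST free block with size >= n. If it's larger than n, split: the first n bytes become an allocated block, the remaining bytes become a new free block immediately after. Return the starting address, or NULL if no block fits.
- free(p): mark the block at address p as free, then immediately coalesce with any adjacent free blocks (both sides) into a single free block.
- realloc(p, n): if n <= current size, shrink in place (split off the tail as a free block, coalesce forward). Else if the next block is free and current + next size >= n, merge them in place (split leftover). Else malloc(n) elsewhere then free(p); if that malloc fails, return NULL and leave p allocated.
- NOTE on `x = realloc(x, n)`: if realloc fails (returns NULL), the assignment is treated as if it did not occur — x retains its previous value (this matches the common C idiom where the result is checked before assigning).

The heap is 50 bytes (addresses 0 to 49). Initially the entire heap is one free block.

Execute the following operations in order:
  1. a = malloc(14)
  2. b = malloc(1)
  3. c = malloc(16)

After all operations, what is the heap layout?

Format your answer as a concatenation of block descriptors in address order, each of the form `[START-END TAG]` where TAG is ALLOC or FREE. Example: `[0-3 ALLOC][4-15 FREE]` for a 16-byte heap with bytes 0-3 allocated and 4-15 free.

Answer: [0-13 ALLOC][14-14 ALLOC][15-30 ALLOC][31-49 FREE]

Derivation:
Op 1: a = malloc(14) -> a = 0; heap: [0-13 ALLOC][14-49 FREE]
Op 2: b = malloc(1) -> b = 14; heap: [0-13 ALLOC][14-14 ALLOC][15-49 FREE]
Op 3: c = malloc(16) -> c = 15; heap: [0-13 ALLOC][14-14 ALLOC][15-30 ALLOC][31-49 FREE]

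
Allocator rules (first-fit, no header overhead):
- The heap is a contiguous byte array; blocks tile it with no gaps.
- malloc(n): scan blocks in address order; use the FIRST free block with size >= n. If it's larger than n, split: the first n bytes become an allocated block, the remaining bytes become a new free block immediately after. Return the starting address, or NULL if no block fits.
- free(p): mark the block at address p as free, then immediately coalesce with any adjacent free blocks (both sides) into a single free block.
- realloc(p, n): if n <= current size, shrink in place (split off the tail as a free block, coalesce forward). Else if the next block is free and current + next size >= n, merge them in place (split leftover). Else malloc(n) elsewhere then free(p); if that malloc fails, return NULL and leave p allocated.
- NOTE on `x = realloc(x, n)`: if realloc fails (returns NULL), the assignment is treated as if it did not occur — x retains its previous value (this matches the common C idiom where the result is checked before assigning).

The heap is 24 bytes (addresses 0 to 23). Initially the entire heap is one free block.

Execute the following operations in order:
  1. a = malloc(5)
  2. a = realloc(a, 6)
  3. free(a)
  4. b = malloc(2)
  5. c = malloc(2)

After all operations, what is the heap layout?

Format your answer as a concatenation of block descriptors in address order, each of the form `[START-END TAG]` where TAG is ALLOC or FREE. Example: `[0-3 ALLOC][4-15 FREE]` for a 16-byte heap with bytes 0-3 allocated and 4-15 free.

Answer: [0-1 ALLOC][2-3 ALLOC][4-23 FREE]

Derivation:
Op 1: a = malloc(5) -> a = 0; heap: [0-4 ALLOC][5-23 FREE]
Op 2: a = realloc(a, 6) -> a = 0; heap: [0-5 ALLOC][6-23 FREE]
Op 3: free(a) -> (freed a); heap: [0-23 FREE]
Op 4: b = malloc(2) -> b = 0; heap: [0-1 ALLOC][2-23 FREE]
Op 5: c = malloc(2) -> c = 2; heap: [0-1 ALLOC][2-3 ALLOC][4-23 FREE]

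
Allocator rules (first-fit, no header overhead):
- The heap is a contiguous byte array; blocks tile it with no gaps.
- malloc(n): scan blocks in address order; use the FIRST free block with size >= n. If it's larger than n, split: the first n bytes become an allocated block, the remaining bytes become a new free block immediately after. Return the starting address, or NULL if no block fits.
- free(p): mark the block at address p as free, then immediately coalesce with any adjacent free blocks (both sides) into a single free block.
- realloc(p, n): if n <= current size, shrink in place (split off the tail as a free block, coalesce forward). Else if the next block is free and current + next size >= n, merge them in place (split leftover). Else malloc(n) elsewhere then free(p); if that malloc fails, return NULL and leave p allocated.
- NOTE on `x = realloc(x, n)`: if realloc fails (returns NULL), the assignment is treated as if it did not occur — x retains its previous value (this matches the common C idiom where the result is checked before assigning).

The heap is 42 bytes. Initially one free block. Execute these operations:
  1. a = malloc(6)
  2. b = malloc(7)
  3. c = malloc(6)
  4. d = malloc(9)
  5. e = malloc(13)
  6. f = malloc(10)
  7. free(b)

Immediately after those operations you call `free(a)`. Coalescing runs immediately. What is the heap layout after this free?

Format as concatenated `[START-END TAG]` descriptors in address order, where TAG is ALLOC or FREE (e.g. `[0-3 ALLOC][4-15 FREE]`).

Answer: [0-12 FREE][13-18 ALLOC][19-27 ALLOC][28-40 ALLOC][41-41 FREE]

Derivation:
Op 1: a = malloc(6) -> a = 0; heap: [0-5 ALLOC][6-41 FREE]
Op 2: b = malloc(7) -> b = 6; heap: [0-5 ALLOC][6-12 ALLOC][13-41 FREE]
Op 3: c = malloc(6) -> c = 13; heap: [0-5 ALLOC][6-12 ALLOC][13-18 ALLOC][19-41 FREE]
Op 4: d = malloc(9) -> d = 19; heap: [0-5 ALLOC][6-12 ALLOC][13-18 ALLOC][19-27 ALLOC][28-41 FREE]
Op 5: e = malloc(13) -> e = 28; heap: [0-5 ALLOC][6-12 ALLOC][13-18 ALLOC][19-27 ALLOC][28-40 ALLOC][41-41 FREE]
Op 6: f = malloc(10) -> f = NULL; heap: [0-5 ALLOC][6-12 ALLOC][13-18 ALLOC][19-27 ALLOC][28-40 ALLOC][41-41 FREE]
Op 7: free(b) -> (freed b); heap: [0-5 ALLOC][6-12 FREE][13-18 ALLOC][19-27 ALLOC][28-40 ALLOC][41-41 FREE]
free(a): a = 0 -> block [0-5 ALLOC]; mark free, coalesce with adjacent free neighbors -> [0-12 FREE][13-18 ALLOC][19-27 ALLOC][28-40 ALLOC][41-41 FREE]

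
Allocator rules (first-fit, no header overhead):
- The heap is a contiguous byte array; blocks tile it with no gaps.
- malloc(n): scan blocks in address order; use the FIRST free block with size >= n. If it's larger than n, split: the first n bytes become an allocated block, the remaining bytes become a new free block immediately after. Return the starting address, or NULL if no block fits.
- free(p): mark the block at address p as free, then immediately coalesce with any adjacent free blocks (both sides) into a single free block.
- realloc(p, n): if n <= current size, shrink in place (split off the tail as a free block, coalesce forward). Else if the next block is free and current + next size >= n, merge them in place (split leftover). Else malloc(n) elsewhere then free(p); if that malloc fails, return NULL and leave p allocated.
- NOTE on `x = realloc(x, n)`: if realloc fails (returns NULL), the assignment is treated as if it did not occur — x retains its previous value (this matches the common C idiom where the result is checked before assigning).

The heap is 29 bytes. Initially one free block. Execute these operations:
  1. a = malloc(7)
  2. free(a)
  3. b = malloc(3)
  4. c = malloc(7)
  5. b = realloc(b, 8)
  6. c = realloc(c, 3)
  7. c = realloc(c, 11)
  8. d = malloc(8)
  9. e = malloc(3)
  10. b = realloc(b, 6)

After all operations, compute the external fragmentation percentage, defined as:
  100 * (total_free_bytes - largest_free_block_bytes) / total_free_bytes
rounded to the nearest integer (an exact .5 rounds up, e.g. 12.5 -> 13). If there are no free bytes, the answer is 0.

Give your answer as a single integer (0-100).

Op 1: a = malloc(7) -> a = 0; heap: [0-6 ALLOC][7-28 FREE]
Op 2: free(a) -> (freed a); heap: [0-28 FREE]
Op 3: b = malloc(3) -> b = 0; heap: [0-2 ALLOC][3-28 FREE]
Op 4: c = malloc(7) -> c = 3; heap: [0-2 ALLOC][3-9 ALLOC][10-28 FREE]
Op 5: b = realloc(b, 8) -> b = 10; heap: [0-2 FREE][3-9 ALLOC][10-17 ALLOC][18-28 FREE]
Op 6: c = realloc(c, 3) -> c = 3; heap: [0-2 FREE][3-5 ALLOC][6-9 FREE][10-17 ALLOC][18-28 FREE]
Op 7: c = realloc(c, 11) -> c = 18; heap: [0-9 FREE][10-17 ALLOC][18-28 ALLOC]
Op 8: d = malloc(8) -> d = 0; heap: [0-7 ALLOC][8-9 FREE][10-17 ALLOC][18-28 ALLOC]
Op 9: e = malloc(3) -> e = NULL; heap: [0-7 ALLOC][8-9 FREE][10-17 ALLOC][18-28 ALLOC]
Op 10: b = realloc(b, 6) -> b = 10; heap: [0-7 ALLOC][8-9 FREE][10-15 ALLOC][16-17 FREE][18-28 ALLOC]
Free blocks: [2 2] total_free=4 largest=2 -> 100*(4-2)/4 = 200/4 = 50

Answer: 50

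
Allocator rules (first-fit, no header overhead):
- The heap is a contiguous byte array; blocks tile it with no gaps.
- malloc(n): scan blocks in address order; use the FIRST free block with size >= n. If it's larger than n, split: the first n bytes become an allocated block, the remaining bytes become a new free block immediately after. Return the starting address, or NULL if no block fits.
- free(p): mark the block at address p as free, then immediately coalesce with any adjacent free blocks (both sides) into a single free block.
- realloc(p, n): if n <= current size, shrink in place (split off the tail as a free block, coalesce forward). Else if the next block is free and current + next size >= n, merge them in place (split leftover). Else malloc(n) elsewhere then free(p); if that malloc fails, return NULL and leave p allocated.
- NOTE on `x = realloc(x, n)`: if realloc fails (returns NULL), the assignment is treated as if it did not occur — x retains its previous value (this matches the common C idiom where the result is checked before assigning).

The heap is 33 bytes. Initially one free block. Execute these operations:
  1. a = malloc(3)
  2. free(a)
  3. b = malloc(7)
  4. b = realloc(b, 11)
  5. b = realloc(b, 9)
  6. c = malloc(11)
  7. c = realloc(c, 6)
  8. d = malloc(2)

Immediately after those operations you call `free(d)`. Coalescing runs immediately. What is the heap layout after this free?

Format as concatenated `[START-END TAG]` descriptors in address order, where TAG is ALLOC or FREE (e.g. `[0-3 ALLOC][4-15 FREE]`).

Answer: [0-8 ALLOC][9-14 ALLOC][15-32 FREE]

Derivation:
Op 1: a = malloc(3) -> a = 0; heap: [0-2 ALLOC][3-32 FREE]
Op 2: free(a) -> (freed a); heap: [0-32 FREE]
Op 3: b = malloc(7) -> b = 0; heap: [0-6 ALLOC][7-32 FREE]
Op 4: b = realloc(b, 11) -> b = 0; heap: [0-10 ALLOC][11-32 FREE]
Op 5: b = realloc(b, 9) -> b = 0; heap: [0-8 ALLOC][9-32 FREE]
Op 6: c = malloc(11) -> c = 9; heap: [0-8 ALLOC][9-19 ALLOC][20-32 FREE]
Op 7: c = realloc(c, 6) -> c = 9; heap: [0-8 ALLOC][9-14 ALLOC][15-32 FREE]
Op 8: d = malloc(2) -> d = 15; heap: [0-8 ALLOC][9-14 ALLOC][15-16 ALLOC][17-32 FREE]
free(d): d = 15 -> block [15-16 ALLOC]; mark free, coalesce with adjacent free neighbors -> [0-8 ALLOC][9-14 ALLOC][15-32 FREE]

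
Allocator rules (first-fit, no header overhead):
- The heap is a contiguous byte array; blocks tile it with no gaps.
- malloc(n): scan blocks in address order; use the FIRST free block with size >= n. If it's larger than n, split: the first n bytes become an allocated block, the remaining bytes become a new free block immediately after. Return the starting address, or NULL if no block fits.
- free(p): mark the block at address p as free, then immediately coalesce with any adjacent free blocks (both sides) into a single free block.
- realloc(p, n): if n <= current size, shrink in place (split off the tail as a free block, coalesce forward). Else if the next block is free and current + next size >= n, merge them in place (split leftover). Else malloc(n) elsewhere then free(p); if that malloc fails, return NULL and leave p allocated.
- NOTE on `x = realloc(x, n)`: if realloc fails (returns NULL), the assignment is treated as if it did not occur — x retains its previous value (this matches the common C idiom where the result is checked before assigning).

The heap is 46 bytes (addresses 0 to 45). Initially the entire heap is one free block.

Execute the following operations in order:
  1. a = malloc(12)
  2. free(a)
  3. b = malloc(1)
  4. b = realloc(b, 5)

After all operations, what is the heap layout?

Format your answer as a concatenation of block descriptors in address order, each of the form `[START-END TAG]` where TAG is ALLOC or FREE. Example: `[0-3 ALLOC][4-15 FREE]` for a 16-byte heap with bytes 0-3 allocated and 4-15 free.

Op 1: a = malloc(12) -> a = 0; heap: [0-11 ALLOC][12-45 FREE]
Op 2: free(a) -> (freed a); heap: [0-45 FREE]
Op 3: b = malloc(1) -> b = 0; heap: [0-0 ALLOC][1-45 FREE]
Op 4: b = realloc(b, 5) -> b = 0; heap: [0-4 ALLOC][5-45 FREE]

Answer: [0-4 ALLOC][5-45 FREE]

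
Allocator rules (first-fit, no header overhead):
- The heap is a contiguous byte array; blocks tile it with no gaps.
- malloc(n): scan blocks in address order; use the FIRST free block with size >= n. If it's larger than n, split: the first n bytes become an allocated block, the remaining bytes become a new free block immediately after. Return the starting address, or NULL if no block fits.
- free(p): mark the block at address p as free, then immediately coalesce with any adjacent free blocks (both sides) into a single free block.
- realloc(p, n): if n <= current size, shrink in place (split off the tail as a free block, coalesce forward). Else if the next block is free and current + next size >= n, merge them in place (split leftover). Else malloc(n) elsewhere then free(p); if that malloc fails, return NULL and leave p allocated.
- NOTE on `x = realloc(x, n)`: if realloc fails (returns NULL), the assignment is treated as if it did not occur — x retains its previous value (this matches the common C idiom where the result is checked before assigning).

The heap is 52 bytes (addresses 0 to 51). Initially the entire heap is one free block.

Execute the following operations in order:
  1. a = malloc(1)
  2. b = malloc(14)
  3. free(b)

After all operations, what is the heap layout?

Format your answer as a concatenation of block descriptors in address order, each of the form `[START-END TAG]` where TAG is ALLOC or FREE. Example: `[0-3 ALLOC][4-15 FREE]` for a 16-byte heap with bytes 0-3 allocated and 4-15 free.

Answer: [0-0 ALLOC][1-51 FREE]

Derivation:
Op 1: a = malloc(1) -> a = 0; heap: [0-0 ALLOC][1-51 FREE]
Op 2: b = malloc(14) -> b = 1; heap: [0-0 ALLOC][1-14 ALLOC][15-51 FREE]
Op 3: free(b) -> (freed b); heap: [0-0 ALLOC][1-51 FREE]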